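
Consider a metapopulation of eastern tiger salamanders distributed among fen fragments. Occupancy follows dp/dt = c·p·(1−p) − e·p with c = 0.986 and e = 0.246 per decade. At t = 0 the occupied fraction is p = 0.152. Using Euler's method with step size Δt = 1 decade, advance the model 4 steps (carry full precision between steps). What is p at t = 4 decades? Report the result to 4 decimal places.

0.6247

Update rule: p ← p + [c·p·(1−p) − e·p]·Δt with Δt = 1.
t = 1: p = 0.15200 + (+0.08970) = 0.24170
t = 2: p = 0.24170 + (+0.12126) = 0.36296
t = 3: p = 0.36296 + (+0.13869) = 0.50165
t = 4: p = 0.50165 + (+0.12309) = 0.62474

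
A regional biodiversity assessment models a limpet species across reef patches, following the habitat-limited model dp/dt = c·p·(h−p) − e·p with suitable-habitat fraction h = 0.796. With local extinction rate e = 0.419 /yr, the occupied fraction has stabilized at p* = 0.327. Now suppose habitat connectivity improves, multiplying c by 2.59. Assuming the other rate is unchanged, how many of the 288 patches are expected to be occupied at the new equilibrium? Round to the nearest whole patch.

Balance c(h−p*) = e gives c = e/(0.796 − 0.32700) = 0.419/0.46900 = 0.89339.
New p* = 0.796 − e/c = 0.796 − 0.41900/2.31388 = 0.61492.
Expected occupied = 288 × 0.61492 = 177.10 ≈ 177.

177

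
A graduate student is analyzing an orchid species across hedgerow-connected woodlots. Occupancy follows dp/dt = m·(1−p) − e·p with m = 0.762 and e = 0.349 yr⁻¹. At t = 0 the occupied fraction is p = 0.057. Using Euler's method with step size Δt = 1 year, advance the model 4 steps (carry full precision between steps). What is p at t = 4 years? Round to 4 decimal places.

0.6858

Update rule: p ← p + [m·(1−p) − e·p]·Δt with Δt = 1.
  1  |  dp/dt·Δt = +0.698673  |  p_1 = 0.755673
  2  |  dp/dt·Δt = -0.077553  |  p_2 = 0.678120
  3  |  dp/dt·Δt = +0.008608  |  p_3 = 0.686729
  4  |  dp/dt·Δt = -0.000956  |  p_4 = 0.685773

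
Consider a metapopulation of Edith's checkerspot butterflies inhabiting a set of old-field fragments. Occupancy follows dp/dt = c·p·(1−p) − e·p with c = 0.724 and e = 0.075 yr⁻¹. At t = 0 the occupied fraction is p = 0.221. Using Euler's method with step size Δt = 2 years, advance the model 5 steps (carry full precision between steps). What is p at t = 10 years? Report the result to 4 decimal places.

Update rule: p ← p + [c·p·(1−p) − e·p]·Δt with Δt = 2.
p: 0.22100 → 0.43714  (Δp = +0.21614)
p: 0.43714 → 0.72784  (Δp = +0.29071)
p: 0.72784 → 0.90550  (Δp = +0.17765)
p: 0.90550 → 0.89358  (Δp = -0.01192)
p: 0.89358 → 0.89724  (Δp = +0.00366)

0.8972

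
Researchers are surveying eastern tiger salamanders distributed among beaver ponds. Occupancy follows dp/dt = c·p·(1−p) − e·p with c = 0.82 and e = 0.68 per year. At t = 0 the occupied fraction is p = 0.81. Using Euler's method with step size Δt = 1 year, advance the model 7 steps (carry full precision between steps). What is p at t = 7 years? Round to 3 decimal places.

0.214

Update rule: p ← p + [c·p·(1−p) − e·p]·Δt with Δt = 1.
p: 0.81000 → 0.38540  (Δp = -0.42460)
p: 0.38540 → 0.31756  (Δp = -0.06784)
p: 0.31756 → 0.27932  (Δp = -0.03823)
p: 0.27932 → 0.25445  (Δp = -0.02487)
p: 0.25445 → 0.23698  (Δp = -0.01747)
p: 0.23698 → 0.22411  (Δp = -0.01287)
p: 0.22411 → 0.21430  (Δp = -0.00981)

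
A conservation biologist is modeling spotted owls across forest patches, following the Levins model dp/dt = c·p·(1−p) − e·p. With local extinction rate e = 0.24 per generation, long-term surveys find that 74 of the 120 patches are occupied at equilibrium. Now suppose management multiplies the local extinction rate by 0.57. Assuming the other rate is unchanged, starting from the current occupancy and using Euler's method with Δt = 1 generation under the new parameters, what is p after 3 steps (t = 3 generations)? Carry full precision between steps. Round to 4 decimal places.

0.7497

Observed p* = 74/120 = 0.61667.
Balance c(1−p*) = e gives c = e/(1 − 0.61667) = 0.24/0.38333 = 0.62609.
Starting from p₀ = 0.61667; update p ← p + (dp/dt)·Δt with the new parameters.
p: 0.61667 → 0.68031  (Δp = +0.06364)
p: 0.68031 → 0.72341  (Δp = +0.04310)
p: 0.72341 → 0.74972  (Δp = +0.02631)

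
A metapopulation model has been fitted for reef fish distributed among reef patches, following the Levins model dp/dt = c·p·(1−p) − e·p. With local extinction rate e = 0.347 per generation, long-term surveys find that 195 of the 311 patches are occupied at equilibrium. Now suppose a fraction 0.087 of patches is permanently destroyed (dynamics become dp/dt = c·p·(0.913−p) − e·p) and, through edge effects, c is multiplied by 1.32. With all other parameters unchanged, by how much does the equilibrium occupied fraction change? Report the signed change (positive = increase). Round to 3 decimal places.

0.003

Observed p* = 195/311 = 0.62701.
Balance c(1−p*) = e gives c = e/(1 − 0.62701) = 0.347/0.37299 = 0.93032.
New p* = 0.913 − e/c = 0.913 − 0.34700/1.22802 = 0.63043.
Δp* = 0.63043 − 0.62701 = +0.00342.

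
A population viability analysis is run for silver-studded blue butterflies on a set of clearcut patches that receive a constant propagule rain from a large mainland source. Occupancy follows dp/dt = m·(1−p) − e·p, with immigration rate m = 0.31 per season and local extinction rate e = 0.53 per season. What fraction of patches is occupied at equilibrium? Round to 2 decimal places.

0.37

At equilibrium the propagule rain into empty patches balances local extinction: m(1−p*) = e·p*.
p* = m/(m+e) = 0.31/(0.31+0.53) = 0.31/0.8400 = 0.3690.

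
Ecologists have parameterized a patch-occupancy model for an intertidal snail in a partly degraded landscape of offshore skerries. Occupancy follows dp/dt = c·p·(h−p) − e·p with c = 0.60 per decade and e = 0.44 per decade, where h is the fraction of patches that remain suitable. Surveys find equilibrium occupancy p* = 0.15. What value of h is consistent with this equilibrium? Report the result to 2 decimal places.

At equilibrium c(h−p*) = e, so h = p* + e/c.
h = 0.15 + 0.44/0.60 = 0.15 + 0.7333 = 0.8833.

0.88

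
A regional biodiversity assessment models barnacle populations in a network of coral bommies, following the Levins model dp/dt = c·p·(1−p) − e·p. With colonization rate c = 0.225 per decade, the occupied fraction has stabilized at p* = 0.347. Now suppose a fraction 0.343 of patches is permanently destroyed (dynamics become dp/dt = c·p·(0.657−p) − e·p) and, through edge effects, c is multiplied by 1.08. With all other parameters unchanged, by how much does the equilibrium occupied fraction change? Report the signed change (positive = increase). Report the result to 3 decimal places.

-0.295

Balance c(1−p*) = e gives e = 0.225×(1 − 0.34700) = 0.14693.
New p* = 0.657 − e/c = 0.657 − 0.14693/0.24300 = 0.05235.
Δp* = 0.05235 − 0.34700 = -0.29465.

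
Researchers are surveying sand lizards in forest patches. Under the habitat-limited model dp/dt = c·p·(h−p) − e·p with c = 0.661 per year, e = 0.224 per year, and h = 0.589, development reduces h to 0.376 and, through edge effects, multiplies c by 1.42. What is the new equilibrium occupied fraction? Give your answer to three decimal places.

Before: p* = h − e/c = 0.589 − 0.224/0.661 = 0.589 − 0.3389 = 0.2501.
After: c = 0.93862, e = 0.224, h = 0.376; p* = 0.376 − 0.224/0.93862 = 0.1374.

0.137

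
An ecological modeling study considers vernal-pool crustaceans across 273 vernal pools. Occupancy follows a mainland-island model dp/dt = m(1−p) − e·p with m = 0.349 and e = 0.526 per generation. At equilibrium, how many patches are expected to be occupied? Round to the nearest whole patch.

109

p* = m/(m+e) = 0.349/0.8750 = 0.3989.
Expected occupied patches = N × p* = 273 × 0.3989 = 108.89 ≈ 109.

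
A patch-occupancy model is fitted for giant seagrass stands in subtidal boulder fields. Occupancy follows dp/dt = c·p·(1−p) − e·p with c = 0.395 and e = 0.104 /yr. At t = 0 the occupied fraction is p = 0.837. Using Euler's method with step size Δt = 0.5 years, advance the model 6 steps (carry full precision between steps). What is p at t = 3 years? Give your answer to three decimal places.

Update rule: p ← p + [c·p·(1−p) − e·p]·Δt with Δt = 0.5.
p: 0.83700 → 0.82042  (Δp = -0.01658)
p: 0.82042 → 0.80686  (Δp = -0.01356)
p: 0.80686 → 0.79568  (Δp = -0.01118)
p: 0.79568 → 0.78641  (Δp = -0.00927)
p: 0.78641 → 0.77869  (Δp = -0.00772)
p: 0.77869 → 0.77224  (Δp = -0.00646)

0.772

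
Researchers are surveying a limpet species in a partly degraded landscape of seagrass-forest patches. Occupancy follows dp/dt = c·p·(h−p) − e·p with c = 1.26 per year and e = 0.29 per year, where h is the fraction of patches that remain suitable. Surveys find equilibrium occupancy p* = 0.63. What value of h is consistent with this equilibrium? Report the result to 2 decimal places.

At equilibrium c(h−p*) = e, so h = p* + e/c.
h = 0.63 + 0.29/1.26 = 0.63 + 0.2302 = 0.8602.

0.86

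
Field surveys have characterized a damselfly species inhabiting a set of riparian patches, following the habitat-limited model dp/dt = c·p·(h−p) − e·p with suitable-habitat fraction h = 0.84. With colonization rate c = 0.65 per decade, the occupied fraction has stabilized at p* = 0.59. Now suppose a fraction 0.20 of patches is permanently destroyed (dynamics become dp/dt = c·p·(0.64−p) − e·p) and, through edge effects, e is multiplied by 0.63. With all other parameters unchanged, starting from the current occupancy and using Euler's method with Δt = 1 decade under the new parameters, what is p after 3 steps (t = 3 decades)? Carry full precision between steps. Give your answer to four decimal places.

0.5106

Balance c(h−p*) = e gives e = 0.65×(0.84 − 0.59000) = 0.16250.
Starting from p₀ = 0.59000; update p ← p + (dp/dt)·Δt with the new parameters.
t = 1: p = 0.59000 + (-0.04123) = 0.54877
t = 2: p = 0.54877 + (-0.02364) = 0.52513
t = 3: p = 0.52513 + (-0.01455) = 0.51058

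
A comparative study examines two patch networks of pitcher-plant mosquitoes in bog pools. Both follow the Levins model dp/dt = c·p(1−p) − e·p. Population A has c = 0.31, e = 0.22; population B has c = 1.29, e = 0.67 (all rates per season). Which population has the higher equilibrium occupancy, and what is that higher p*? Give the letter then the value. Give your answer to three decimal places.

A: p*_A = 1 − 0.22/0.31 = 0.2903.
B: p*_B = 1 − 0.67/1.29 = 0.4806.
B is higher at 0.4806.

B, 0.481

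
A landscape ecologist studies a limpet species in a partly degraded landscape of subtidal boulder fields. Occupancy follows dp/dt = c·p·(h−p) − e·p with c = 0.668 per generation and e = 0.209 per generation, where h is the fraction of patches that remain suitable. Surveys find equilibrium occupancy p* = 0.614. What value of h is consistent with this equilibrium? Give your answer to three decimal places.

At equilibrium c(h−p*) = e, so h = p* + e/c.
h = 0.614 + 0.209/0.668 = 0.614 + 0.3129 = 0.9269.

0.927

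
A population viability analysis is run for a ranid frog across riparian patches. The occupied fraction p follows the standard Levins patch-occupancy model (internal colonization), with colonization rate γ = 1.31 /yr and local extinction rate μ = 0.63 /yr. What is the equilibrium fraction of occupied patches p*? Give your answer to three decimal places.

Setting dp/dt = 0 and dividing through by p* gives γ·(1−p*) = μ.
So p* = 1 − μ/γ = 1 − 0.63/1.31 = 1 − 0.4809 = 0.5191.

0.519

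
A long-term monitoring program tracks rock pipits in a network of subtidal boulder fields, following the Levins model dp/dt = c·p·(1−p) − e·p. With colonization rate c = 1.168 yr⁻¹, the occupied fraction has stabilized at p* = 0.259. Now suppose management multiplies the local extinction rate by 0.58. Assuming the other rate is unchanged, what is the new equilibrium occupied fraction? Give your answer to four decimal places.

Balance c(1−p*) = e gives e = 1.168×(1 − 0.25900) = 0.86549.
New p* = 1 − e/c = 1 − 0.50198/1.16800 = 0.57022.

0.5702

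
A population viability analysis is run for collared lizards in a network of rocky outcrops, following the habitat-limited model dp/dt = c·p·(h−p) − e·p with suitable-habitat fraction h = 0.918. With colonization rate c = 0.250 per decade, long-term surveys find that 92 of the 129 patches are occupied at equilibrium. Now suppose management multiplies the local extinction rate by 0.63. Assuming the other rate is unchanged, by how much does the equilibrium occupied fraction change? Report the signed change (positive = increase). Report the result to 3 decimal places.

0.076

Observed p* = 92/129 = 0.71318.
Balance c(h−p*) = e gives e = 0.250×(0.918 − 0.71318) = 0.05121.
New p* = 0.918 − e/c = 0.918 − 0.03226/0.25000 = 0.78896.
Δp* = 0.78896 − 0.71318 = +0.07578.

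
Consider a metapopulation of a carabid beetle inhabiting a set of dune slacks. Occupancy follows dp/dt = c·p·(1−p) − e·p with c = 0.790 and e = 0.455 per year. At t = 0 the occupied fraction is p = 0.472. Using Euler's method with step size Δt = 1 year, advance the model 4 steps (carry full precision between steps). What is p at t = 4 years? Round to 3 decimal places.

0.432

Update rule: p ← p + [c·p·(1−p) − e·p]·Δt with Δt = 1.
step 1: Δp = -0.01788, p = 0.45412
step 2: Δp = -0.01079, p = 0.44333
step 3: Δp = -0.00675, p = 0.43658
step 4: Δp = -0.00432, p = 0.43226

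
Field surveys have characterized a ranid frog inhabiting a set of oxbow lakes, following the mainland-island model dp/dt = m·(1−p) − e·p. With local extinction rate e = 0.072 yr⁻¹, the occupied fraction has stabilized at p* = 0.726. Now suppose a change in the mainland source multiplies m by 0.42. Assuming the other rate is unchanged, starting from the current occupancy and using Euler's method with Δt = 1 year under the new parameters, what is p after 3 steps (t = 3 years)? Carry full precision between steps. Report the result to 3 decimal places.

0.648

Balance m(1−p*) = e·p* gives m = e·p*/(1−p*) = 0.072×0.72600/0.27400 = 0.19077.
Starting from p₀ = 0.72600; update p ← p + (dp/dt)·Δt with the new parameters.
step 1: Δp = -0.03032, p = 0.69568
step 2: Δp = -0.02571, p = 0.66998
step 3: Δp = -0.02180, p = 0.64818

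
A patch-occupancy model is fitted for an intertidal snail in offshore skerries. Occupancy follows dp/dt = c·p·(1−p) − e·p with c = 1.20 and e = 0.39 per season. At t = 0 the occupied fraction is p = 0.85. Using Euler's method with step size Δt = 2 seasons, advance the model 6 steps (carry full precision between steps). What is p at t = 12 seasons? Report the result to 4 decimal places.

0.6801

Update rule: p ← p + [c·p·(1−p) − e·p]·Δt with Δt = 2.
t = 2: p = 0.85000 + (-0.35700) = 0.49300
t = 4: p = 0.49300 + (+0.21534) = 0.70834
t = 6: p = 0.70834 + (-0.05668) = 0.65166
t = 8: p = 0.65166 + (+0.03650) = 0.68816
t = 10: p = 0.68816 + (-0.02174) = 0.66642
t = 12: p = 0.66642 + (+0.01372) = 0.68014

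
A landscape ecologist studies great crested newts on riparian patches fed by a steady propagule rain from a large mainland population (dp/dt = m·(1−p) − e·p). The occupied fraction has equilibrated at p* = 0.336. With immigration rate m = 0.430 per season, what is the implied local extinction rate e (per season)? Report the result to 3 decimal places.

At equilibrium m(1−p*) = e·p*, so e = m(1−p*)/p*.
e = 0.430 × 0.6640 / 0.336 = 0.8498.

0.850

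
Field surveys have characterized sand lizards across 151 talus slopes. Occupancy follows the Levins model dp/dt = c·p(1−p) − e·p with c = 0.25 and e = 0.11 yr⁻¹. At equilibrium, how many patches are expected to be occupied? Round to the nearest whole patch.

85

p* = 1 − e/c = 1 − 0.11/0.25 = 0.5600.
Expected occupied patches = N × p* = 151 × 0.5600 = 84.56 ≈ 85.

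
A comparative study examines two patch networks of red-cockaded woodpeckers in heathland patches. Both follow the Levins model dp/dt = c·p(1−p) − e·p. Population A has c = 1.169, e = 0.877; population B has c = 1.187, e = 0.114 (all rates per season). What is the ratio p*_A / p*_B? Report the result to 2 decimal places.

0.28

A: p*_A = 1 − 0.877/1.169 = 0.2498.
B: p*_B = 1 − 0.114/1.187 = 0.9040.
p*_A / p*_B = 0.2498/0.9040 = 0.2763.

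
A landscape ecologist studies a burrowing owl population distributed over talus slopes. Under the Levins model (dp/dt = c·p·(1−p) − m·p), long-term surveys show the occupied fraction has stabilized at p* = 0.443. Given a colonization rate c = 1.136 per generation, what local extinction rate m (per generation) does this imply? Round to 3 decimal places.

0.633

At equilibrium c(1−p*) = m.
m = 1.136 × (1 − 0.443) = 1.136 × 0.5570 = 0.6328.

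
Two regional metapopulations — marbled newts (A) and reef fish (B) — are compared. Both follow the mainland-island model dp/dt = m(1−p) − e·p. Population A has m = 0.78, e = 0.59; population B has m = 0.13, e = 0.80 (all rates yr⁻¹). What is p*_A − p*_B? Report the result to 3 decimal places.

0.430

A: p*_A = m/(m+e) = 0.78/1.3700 = 0.5693.
B: p*_B = 0.13/0.9300 = 0.1398.
p*_A − p*_B = 0.5693 − 0.1398 = 0.4296.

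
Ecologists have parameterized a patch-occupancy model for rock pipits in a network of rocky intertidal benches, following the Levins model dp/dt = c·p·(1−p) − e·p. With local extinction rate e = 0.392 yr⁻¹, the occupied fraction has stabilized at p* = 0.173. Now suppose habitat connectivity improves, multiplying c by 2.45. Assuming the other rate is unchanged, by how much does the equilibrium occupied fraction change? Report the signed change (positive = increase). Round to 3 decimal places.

0.489

Balance c(1−p*) = e gives c = e/(1 − 0.17300) = 0.392/0.82700 = 0.47400.
New p* = 1 − e/c = 1 − 0.39200/1.16130 = 0.66245.
Δp* = 0.66245 − 0.17300 = +0.48945.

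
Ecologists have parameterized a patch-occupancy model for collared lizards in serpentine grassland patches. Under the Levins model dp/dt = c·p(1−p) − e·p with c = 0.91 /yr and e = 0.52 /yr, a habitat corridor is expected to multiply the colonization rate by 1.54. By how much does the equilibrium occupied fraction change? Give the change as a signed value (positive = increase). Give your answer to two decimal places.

0.20

Before: p* = 1 − 0.52/0.91 = 0.4286.
After the change, c = 1.4014, e = 0.52, so p* = 1 − 0.52/1.4014 = 0.6289.
Δp* = 0.6289 − 0.4286 = +0.2004.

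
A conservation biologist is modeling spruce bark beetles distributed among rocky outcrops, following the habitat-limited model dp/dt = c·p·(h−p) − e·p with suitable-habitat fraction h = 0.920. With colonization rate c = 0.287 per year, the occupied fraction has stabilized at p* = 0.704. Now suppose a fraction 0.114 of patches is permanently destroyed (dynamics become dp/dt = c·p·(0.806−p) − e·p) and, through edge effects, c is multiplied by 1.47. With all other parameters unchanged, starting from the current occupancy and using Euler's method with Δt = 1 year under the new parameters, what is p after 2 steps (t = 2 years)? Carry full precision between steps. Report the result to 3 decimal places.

0.681

Balance c(h−p*) = e gives e = 0.287×(0.92 − 0.70400) = 0.06199.
Starting from p₀ = 0.70400; update p ← p + (dp/dt)·Δt with the new parameters.
step 1: Δp = -0.01335, p = 0.69065
step 2: Δp = -0.00921, p = 0.68145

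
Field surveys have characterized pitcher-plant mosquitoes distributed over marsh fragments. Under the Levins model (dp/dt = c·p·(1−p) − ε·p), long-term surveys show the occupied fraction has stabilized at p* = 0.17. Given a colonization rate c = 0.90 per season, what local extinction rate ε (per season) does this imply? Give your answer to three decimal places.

At equilibrium c(1−p*) = ε.
ε = 0.90 × (1 − 0.17) = 0.90 × 0.8300 = 0.7470.

0.747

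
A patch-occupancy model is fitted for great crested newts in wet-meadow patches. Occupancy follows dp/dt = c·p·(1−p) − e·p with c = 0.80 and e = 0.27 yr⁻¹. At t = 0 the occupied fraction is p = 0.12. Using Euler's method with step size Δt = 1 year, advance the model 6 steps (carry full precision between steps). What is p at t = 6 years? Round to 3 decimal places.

Update rule: p ← p + [c·p·(1−p) − e·p]·Δt with Δt = 1.
step 1: Δp = +0.05208, p = 0.17208
step 2: Δp = +0.06751, p = 0.23959
step 3: Δp = +0.08106, p = 0.32065
step 4: Δp = +0.08769, p = 0.40835
step 5: Δp = +0.08303, p = 0.49137
step 6: Δp = +0.06727, p = 0.55864

0.559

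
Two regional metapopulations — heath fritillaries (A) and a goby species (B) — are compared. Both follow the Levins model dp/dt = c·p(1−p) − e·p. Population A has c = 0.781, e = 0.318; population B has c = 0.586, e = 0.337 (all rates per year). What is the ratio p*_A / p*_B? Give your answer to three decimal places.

1.395

A: p*_A = 1 − 0.318/0.781 = 0.5928.
B: p*_B = 1 − 0.337/0.586 = 0.4249.
p*_A / p*_B = 0.5928/0.4249 = 1.3952.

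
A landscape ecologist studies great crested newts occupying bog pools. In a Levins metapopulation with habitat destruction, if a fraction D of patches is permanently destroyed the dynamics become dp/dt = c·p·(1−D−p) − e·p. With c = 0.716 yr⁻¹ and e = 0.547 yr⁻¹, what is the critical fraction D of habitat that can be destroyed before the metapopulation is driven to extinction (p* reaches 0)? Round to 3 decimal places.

The nontrivial equilibrium is p* = (1−D) − e/c; extinction occurs when this hits zero.
So D_crit = 1 − e/c = 1 − 0.547/0.716 = 1 − 0.7640 = 0.2360.
This equals the undisturbed p*, a classic result of Lande's extension.

0.236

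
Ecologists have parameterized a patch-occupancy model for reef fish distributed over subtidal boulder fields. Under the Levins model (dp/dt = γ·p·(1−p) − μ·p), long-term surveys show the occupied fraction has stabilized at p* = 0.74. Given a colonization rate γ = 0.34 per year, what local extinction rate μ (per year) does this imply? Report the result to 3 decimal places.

At equilibrium γ(1−p*) = μ.
μ = 0.34 × (1 − 0.74) = 0.34 × 0.2600 = 0.0884.

0.088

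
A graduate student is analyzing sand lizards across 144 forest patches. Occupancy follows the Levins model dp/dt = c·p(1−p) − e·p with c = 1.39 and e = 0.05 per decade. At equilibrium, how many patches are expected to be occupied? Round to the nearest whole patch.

p* = 1 − e/c = 1 − 0.05/1.39 = 0.9640.
Expected occupied patches = N × p* = 144 × 0.9640 = 138.82 ≈ 139.

139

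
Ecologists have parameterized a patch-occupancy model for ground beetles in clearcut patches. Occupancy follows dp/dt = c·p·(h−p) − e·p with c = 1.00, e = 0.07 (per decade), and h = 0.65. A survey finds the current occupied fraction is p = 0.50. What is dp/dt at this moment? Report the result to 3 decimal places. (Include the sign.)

Colonization term: c·p·(h−p) = 1.00×0.50×0.1500 = 0.07500.
Extinction term: e·p = 0.03500.
dp/dt = 0.07500 − 0.03500 = 0.04000.

0.040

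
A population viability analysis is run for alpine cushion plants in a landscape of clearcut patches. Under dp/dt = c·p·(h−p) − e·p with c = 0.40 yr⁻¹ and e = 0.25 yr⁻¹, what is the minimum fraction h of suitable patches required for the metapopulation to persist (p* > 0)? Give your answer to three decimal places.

p* = h − e/c is positive only when h > e/c.
h_min = e/c = 0.25/0.40 = 0.6250.

0.625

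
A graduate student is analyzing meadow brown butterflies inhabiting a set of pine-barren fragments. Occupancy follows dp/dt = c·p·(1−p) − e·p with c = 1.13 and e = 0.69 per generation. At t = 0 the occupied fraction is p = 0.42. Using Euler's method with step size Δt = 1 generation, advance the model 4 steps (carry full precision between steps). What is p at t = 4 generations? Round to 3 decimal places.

0.392

Update rule: p ← p + [c·p·(1−p) − e·p]·Δt with Δt = 1.
  1  |  dp/dt·Δt = -0.014532  |  p_1 = 0.405468
  2  |  dp/dt·Δt = -0.007371  |  p_2 = 0.398097
  3  |  dp/dt·Δt = -0.003921  |  p_3 = 0.394176
  4  |  dp/dt·Δt = -0.002136  |  p_4 = 0.392040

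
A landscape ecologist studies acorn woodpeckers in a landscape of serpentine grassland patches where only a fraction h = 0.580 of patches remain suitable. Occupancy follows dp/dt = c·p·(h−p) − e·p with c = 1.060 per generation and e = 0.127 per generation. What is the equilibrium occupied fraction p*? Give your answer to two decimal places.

Setting dp/dt = 0 and dividing by p* gives c·(h−p*) = e.
So p* = h − e/c = 0.580 − 0.127/1.060 = 0.580 − 0.1198 = 0.4602.

0.46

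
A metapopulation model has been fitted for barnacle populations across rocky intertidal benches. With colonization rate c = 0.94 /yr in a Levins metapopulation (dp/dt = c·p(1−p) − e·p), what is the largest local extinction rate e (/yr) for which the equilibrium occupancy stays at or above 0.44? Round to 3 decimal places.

0.526

1 − e/c ≥ 0.44 ⇒ e ≤ c(1 − 0.44) = 0.94 × 0.5600.
e_max = 0.5264.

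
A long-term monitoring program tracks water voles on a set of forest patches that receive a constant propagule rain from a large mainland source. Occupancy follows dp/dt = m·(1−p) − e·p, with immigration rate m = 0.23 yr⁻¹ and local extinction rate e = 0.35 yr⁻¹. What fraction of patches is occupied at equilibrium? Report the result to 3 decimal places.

Setting dp/dt = 0: m − m·p* = e·p*, so m = (m+e)·p*.
p* = m/(m+e) = 0.23/(0.23+0.35) = 0.23/0.5800 = 0.3966.

0.397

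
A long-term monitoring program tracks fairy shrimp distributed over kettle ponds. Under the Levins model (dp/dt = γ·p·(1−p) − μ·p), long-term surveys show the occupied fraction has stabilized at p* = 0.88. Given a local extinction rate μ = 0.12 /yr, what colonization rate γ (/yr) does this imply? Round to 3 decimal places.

At equilibrium γ(1−p*) = μ, so γ = μ/(1−p*).
γ = 0.12/(1 − 0.88) = 0.12/0.1200 = 1.0000.

1.000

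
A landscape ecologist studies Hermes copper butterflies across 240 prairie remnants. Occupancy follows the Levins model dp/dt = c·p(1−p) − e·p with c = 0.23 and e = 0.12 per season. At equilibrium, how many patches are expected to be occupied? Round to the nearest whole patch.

115

p* = 1 − e/c = 1 − 0.12/0.23 = 0.4783.
Expected occupied patches = N × p* = 240 × 0.4783 = 114.78 ≈ 115.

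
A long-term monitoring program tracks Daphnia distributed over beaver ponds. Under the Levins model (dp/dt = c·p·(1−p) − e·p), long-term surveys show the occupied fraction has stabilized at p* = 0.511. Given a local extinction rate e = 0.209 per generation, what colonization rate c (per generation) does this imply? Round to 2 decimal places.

At equilibrium c(1−p*) = e, so c = e/(1−p*).
c = 0.209/(1 − 0.511) = 0.209/0.4890 = 0.4274.

0.43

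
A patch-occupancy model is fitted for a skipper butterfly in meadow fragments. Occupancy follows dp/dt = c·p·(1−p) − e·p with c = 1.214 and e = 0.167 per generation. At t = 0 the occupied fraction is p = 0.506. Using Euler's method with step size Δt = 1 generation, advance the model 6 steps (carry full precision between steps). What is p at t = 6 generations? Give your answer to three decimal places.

0.862

Update rule: p ← p + [c·p·(1−p) − e·p]·Δt with Δt = 1.
p: 0.50600 → 0.72495  (Δp = +0.21895)
p: 0.72495 → 0.84595  (Δp = +0.12100)
p: 0.84595 → 0.86288  (Δp = +0.01693)
p: 0.86288 → 0.86242  (Δp = -0.00047)
p: 0.86242 → 0.86244  (Δp = +0.00002)
p: 0.86244 → 0.86244  (Δp = -0.00000)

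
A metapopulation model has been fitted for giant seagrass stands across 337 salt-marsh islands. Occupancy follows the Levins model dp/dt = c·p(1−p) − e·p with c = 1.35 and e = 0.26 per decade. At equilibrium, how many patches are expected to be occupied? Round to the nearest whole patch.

272

p* = 1 − e/c = 1 − 0.26/1.35 = 0.8074.
Expected occupied patches = N × p* = 337 × 0.8074 = 272.10 ≈ 272.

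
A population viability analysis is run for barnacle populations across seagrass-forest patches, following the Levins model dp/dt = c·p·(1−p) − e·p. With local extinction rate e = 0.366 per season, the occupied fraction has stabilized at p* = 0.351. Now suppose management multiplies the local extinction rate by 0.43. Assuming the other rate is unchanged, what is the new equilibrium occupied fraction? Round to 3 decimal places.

Balance c(1−p*) = e gives c = e/(1 − 0.35100) = 0.366/0.64900 = 0.56394.
New p* = 1 − e/c = 1 − 0.15738/0.56394 = 0.72093.

0.721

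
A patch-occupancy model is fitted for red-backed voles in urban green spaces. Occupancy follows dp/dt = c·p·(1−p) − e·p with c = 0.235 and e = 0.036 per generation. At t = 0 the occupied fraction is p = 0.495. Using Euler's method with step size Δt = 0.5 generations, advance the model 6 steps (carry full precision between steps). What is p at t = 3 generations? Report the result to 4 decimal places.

Update rule: p ← p + [c·p·(1−p) − e·p]·Δt with Δt = 0.5.
step 1: Δp = +0.02046, p = 0.51546
step 2: Δp = +0.02007, p = 0.53553
step 3: Δp = +0.01959, p = 0.55512
step 4: Δp = +0.01903, p = 0.57414
step 5: Δp = +0.01839, p = 0.59254
step 6: Δp = +0.01770, p = 0.61024

0.6102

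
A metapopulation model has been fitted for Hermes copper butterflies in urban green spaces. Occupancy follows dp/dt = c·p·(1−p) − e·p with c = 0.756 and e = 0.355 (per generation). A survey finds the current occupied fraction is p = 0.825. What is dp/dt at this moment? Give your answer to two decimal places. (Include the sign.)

-0.18

Colonization term: c·p·(1−p) = 0.756×0.825×0.1750 = 0.10915.
Extinction term: e·p = 0.29287.
dp/dt = 0.10915 − 0.29287 = -0.18373.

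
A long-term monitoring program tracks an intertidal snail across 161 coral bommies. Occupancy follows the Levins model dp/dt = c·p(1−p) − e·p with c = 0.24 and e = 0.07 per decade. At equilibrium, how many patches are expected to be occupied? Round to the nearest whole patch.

114

p* = 1 − e/c = 1 − 0.07/0.24 = 0.7083.
Expected occupied patches = N × p* = 161 × 0.7083 = 114.04 ≈ 114.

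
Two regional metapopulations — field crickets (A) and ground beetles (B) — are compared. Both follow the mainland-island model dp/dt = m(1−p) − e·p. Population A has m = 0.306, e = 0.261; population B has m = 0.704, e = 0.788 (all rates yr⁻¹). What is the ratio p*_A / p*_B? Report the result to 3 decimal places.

1.144

A: p*_A = m/(m+e) = 0.306/0.5670 = 0.5397.
B: p*_B = 0.704/1.4920 = 0.4718.
p*_A / p*_B = 0.5397/0.4718 = 1.1438.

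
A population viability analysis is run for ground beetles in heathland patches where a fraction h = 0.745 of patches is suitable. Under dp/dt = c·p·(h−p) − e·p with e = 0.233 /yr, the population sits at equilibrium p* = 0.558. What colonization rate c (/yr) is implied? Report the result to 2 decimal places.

1.25

At equilibrium c(h−p*) = e, so c = e/(h−p*).
c = 0.233/(0.745 − 0.558) = 0.233/0.1870 = 1.2460.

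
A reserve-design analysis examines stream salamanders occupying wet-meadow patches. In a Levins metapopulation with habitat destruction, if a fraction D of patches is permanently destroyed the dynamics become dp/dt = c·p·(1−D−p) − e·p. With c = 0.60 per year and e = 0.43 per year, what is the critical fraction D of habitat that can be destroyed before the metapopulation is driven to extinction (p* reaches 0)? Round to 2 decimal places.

The nontrivial equilibrium is p* = (1−D) − e/c; extinction occurs when this hits zero.
So D_crit = 1 − e/c = 1 − 0.43/0.60 = 1 − 0.7167 = 0.2833.
This equals the undisturbed p*, a classic result of Lande's extension.

0.28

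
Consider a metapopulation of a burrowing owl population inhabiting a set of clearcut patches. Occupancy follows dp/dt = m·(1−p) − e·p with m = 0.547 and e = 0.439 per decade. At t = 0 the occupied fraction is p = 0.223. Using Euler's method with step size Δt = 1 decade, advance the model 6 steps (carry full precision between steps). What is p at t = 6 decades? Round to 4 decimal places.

0.5548

Update rule: p ← p + [m·(1−p) − e·p]·Δt with Δt = 1.
p: 0.22300 → 0.55012  (Δp = +0.32712)
p: 0.55012 → 0.55470  (Δp = +0.00458)
p: 0.55470 → 0.55477  (Δp = +0.00006)
p: 0.55477 → 0.55477  (Δp = +0.00000)
p: 0.55477 → 0.55477  (Δp = +0.00000)
p: 0.55477 → 0.55477  (Δp = +0.00000)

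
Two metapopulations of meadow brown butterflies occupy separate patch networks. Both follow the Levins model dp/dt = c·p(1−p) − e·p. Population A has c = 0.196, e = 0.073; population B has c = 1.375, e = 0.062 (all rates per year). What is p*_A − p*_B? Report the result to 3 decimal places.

A: p*_A = 1 − 0.073/0.196 = 0.6276.
B: p*_B = 1 − 0.062/1.375 = 0.9549.
p*_A − p*_B = 0.6276 − 0.9549 = -0.3274.

-0.327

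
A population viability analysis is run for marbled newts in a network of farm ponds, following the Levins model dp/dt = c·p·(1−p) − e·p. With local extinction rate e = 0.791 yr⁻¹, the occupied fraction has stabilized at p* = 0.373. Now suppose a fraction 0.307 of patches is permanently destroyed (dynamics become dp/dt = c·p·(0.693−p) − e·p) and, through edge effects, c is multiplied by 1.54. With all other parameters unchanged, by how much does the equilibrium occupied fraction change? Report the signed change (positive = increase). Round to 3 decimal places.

Balance c(1−p*) = e gives c = e/(1 − 0.37300) = 0.791/0.62700 = 1.26156.
New p* = 0.693 − e/c = 0.693 − 0.79100/1.94280 = 0.28586.
Δp* = 0.28586 − 0.37300 = -0.08714.

-0.087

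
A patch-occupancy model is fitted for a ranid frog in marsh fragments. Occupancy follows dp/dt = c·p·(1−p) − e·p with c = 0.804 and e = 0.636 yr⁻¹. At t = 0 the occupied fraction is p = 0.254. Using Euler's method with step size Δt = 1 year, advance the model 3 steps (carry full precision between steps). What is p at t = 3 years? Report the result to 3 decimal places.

Update rule: p ← p + [c·p·(1−p) − e·p]·Δt with Δt = 1.
  1  |  dp/dt·Δt = -0.009199  |  p_1 = 0.244801
  2  |  dp/dt·Δt = -0.007055  |  p_2 = 0.237746
  3  |  dp/dt·Δt = -0.005503  |  p_3 = 0.232243

0.232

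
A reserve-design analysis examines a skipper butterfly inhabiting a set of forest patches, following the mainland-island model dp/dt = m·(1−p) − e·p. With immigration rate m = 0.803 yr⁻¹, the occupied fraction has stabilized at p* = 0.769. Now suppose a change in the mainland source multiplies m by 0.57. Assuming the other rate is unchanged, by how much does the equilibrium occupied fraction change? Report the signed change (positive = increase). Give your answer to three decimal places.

Balance m(1−p*) = e·p* gives e = m(1−p*)/p* = 0.803×0.23100/0.76900 = 0.24121.
New p* = m/(m+e) = 0.45771/(0.45771+0.24121) = 0.65488.
Δp* = 0.65488 − 0.76900 = -0.11412.

-0.114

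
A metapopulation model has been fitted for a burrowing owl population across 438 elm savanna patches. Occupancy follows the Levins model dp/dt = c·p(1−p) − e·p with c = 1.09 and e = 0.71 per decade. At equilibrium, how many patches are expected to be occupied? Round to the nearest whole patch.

p* = 1 − e/c = 1 − 0.71/1.09 = 0.3486.
Expected occupied patches = N × p* = 438 × 0.3486 = 152.70 ≈ 153.

153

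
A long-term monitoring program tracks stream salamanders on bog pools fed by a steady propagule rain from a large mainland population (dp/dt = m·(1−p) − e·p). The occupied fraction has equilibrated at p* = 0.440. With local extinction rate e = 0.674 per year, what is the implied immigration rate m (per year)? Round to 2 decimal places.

At equilibrium m(1−p*) = e·p*, so m = e·p*/(1−p*).
m = 0.674 × 0.440 / 0.5600 = 0.2966/0.5600 = 0.5296.

0.53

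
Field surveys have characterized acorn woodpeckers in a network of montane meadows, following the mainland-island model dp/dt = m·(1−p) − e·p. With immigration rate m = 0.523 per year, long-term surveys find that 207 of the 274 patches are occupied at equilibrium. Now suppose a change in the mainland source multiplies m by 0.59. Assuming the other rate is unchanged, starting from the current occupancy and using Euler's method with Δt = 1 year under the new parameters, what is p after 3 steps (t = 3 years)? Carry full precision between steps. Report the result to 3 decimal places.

Observed p* = 207/274 = 0.75547.
Balance m(1−p*) = e·p* gives e = m(1−p*)/p* = 0.523×0.24453/0.75547 = 0.16928.
Starting from p₀ = 0.75547; update p ← p + (dp/dt)·Δt with the new parameters.
step 1: Δp = -0.05243, p = 0.70304
step 2: Δp = -0.02738, p = 0.67566
step 3: Δp = -0.01430, p = 0.66137

0.661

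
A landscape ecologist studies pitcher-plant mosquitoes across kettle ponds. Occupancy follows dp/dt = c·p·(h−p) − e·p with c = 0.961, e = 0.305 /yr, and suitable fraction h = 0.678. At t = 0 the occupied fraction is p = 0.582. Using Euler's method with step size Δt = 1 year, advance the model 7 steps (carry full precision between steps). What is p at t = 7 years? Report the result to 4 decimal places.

Update rule: p ← p + [c·p·(h−p) − e·p]·Δt with Δt = 1.
step 1: Δp = -0.12382, p = 0.45818
step 2: Δp = -0.04296, p = 0.41523
step 3: Δp = -0.02179, p = 0.39344
step 4: Δp = -0.01241, p = 0.38103
step 5: Δp = -0.00747, p = 0.37356
step 6: Δp = -0.00464, p = 0.36891
step 7: Δp = -0.00294, p = 0.36597

0.3660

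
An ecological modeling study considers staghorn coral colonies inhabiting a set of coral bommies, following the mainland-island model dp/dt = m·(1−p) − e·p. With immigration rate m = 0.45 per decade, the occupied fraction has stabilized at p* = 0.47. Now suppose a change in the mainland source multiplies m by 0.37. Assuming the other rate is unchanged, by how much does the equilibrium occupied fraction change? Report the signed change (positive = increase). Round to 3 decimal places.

Balance m(1−p*) = e·p* gives e = m(1−p*)/p* = 0.45×0.53000/0.47000 = 0.50745.
New p* = m/(m+e) = 0.16650/(0.16650+0.50745) = 0.24705.
Δp* = 0.24705 − 0.47000 = -0.22295.

-0.223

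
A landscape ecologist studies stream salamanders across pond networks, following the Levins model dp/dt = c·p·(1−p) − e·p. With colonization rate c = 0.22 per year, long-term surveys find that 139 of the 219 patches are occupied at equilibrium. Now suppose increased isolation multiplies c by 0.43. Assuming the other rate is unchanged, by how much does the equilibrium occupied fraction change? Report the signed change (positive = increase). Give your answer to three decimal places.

Observed p* = 139/219 = 0.63470.
Balance c(1−p*) = e gives e = 0.22×(1 − 0.63470) = 0.08037.
New p* = 1 − e/c = 1 − 0.08037/0.09460 = 0.15042.
Δp* = 0.15042 − 0.63470 = -0.48428.

-0.484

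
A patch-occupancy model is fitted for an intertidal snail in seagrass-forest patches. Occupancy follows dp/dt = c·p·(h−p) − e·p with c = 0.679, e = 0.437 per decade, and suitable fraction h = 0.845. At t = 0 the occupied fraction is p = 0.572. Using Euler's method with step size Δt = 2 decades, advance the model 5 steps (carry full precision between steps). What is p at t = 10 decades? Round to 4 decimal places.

Update rule: p ← p + [c·p·(h−p) − e·p]·Δt with Δt = 2.
p: 0.57200 → 0.28413  (Δp = -0.28787)
p: 0.28413 → 0.25221  (Δp = -0.03192)
p: 0.25221 → 0.23481  (Δp = -0.01740)
p: 0.23481 → 0.22416  (Δp = -0.01065)
p: 0.22416 → 0.21723  (Δp = -0.00693)

0.2172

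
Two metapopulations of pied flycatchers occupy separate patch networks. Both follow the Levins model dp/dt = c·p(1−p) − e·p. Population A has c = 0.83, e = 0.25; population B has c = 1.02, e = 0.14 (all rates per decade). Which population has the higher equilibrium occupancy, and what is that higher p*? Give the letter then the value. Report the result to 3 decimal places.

B, 0.863

A: p*_A = 1 − 0.25/0.83 = 0.6988.
B: p*_B = 1 − 0.14/1.02 = 0.8627.
B is higher at 0.8627.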